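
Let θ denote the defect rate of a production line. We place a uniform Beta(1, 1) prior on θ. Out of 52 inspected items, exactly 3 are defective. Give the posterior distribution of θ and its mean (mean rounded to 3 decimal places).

Posterior: Beta(4, 50); mean ≈ 0.074

Observing 3 successes and 49 failures updates Beta(1, 1) by adding the success and failure counts to the two shape parameters: α = 1+3 = 4, β = 1+49 = 50.
E[θ | data] = 4/(4+50) = 0.074.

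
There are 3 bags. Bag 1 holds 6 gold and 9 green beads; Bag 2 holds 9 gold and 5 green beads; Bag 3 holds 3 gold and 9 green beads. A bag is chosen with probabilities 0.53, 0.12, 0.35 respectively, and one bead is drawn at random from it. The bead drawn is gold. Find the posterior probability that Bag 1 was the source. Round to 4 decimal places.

Posterior probability ≈ 0.5629

P(gold|Bag 1) = 0.4; P(gold|Bag 2) = 0.6429; P(gold|Bag 3) = 0.25.
Prior × likelihood for each source: 0.53·0.4=0.2120, 0.12·0.6429=0.07714, 0.35·0.25=0.08750. Summing gives P(gold) = 0.37664.
P(Bag 1 | gold) = 0.2120 / 0.37664 = 0.5629.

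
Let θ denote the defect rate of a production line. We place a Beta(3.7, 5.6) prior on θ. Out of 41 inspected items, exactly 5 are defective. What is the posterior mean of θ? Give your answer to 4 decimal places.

Posterior mean ≈ 0.1730

Observing 5 successes and 36 failures updates Beta(3.7, 5.6) by adding the success and failure counts to the two shape parameters: α = 3.7+5 = 8.7, β = 5.6+36 = 41.6.
Posterior mean = α/(α+β) = 8.7/50.3 = 0.1730.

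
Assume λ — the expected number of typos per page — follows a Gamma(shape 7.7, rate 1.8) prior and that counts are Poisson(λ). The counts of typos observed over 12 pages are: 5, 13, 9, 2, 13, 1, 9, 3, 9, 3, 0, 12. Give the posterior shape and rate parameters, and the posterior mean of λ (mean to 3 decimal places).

Posterior: Gamma(shape=86.7, rate=13.8); mean ≈ 6.283

The Poisson likelihood adds the total count to the shape and the number of exposure periods to the rate. Here ∑xᵢ = 79 and n = 12, so shape 7.7→86.7 and rate 1.8→13.8.
Posterior mean = shape/rate = 86.7/13.8 = 6.283.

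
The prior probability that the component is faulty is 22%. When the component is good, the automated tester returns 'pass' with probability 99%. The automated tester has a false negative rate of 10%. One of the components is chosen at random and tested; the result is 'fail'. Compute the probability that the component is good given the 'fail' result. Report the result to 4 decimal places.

Let H be the event that the component is faulty. P(H) = 0.22, so P(¬H) = 0.78. With E the 'fail' result, P(E|H) = 0.9 and P(E|¬H) = 0.01.
P(E) = 0.9·0.22 + 0.01·0.78 = 0.19800 + 0.0078000 = 0.20580.
By Bayes' theorem, P(H|E) = 0.19800 / 0.20580 = 0.9621. Hence P(¬H|E) = 1 − 0.9621 = 0.0379.

P(¬H | E) ≈ 0.0379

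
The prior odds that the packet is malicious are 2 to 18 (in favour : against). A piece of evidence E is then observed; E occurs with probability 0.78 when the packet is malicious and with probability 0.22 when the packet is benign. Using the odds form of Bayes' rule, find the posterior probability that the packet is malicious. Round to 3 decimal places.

Prior odds = 2/18 = 0.11111.
Likelihood ratio for E = 0.78/0.22 = 3.5455.
Posterior odds = prior odds × LR = 0.39394.
Posterior probability = odds/(1+odds) = 0.39394/1.3939 = 0.283.

Posterior probability ≈ 0.283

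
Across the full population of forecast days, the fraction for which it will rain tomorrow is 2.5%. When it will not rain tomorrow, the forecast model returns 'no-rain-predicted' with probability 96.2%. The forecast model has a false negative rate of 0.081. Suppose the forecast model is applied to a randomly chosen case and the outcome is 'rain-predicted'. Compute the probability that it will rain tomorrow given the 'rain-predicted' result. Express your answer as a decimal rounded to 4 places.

P(H | E) ≈ 0.3828

Let H be the event that it will rain tomorrow. P(H) = 0.025, so P(¬H) = 0.975. With E the 'rain-predicted' result, P(E|H) = 0.919 and P(E|¬H) = 0.038.
P(E) = 0.919·0.025 + 0.038·0.975 = 0.022975 + 0.037050 = 0.060025.
By Bayes' theorem, P(H|E) = 0.022975 / 0.060025 = 0.3828.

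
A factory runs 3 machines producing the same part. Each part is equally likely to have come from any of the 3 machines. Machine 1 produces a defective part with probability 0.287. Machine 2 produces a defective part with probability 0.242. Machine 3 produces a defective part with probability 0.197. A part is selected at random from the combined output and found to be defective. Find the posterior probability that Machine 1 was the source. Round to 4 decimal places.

P(defective|M1) = 0.287; P(defective|M2) = 0.242; P(defective|M3) = 0.197.
Prior × likelihood for each source: 0.333333·0.287=0.09567, 0.333333·0.242=0.08067, 0.333333·0.197=0.06567. Summing gives P(defective) = 0.24200.
P(Machine 1 | defective) = 0.09567 / 0.24200 = 0.3953.

Posterior probability ≈ 0.3953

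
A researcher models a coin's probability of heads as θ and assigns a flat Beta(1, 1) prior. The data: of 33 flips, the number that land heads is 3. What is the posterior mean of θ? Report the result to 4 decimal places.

The binomial likelihood is conjugate to the Beta prior: with 3 successes and 30 failures, the posterior is Beta(1+3, 1+30) = Beta(4, 31).
E[θ | data] = 4/(4+31) = 0.1143.

Posterior mean ≈ 0.1143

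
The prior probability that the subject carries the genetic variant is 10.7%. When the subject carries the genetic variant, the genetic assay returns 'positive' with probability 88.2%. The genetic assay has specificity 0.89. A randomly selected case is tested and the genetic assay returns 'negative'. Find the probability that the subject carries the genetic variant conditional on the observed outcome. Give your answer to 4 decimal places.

P(H | E) ≈ 0.0156

Write H for 'the subject carries the genetic variant'. Prior odds H:¬H = 0.107/0.893 = 0.11982. For the 'negative' outcome, the likelihood ratio is 0.118/0.89 = 0.13258.
Posterior odds = 0.11982 × 0.13258 = 0.015886, so P(H|E) = 0.015886/(1+0.015886) = 0.0156.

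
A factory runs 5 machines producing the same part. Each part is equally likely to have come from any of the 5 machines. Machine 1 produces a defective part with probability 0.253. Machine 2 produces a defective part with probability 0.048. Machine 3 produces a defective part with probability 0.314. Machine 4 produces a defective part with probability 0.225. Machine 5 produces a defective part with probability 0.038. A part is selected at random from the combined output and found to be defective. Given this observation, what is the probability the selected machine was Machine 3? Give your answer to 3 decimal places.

P(defective|M1) = 0.253; P(defective|M2) = 0.048; P(defective|M3) = 0.314; P(defective|M4) = 0.225; P(defective|M5) = 0.038.
Prior × likelihood for each source: 0.2·0.253=0.05060, 0.2·0.048=0.009600, 0.2·0.314=0.06280, 0.2·0.225=0.04500, 0.2·0.038=0.007600. Summing gives P(defective) = 0.17560.
P(Machine 3 | defective) = 0.06280 / 0.17560 = 0.358.

Posterior probability ≈ 0.358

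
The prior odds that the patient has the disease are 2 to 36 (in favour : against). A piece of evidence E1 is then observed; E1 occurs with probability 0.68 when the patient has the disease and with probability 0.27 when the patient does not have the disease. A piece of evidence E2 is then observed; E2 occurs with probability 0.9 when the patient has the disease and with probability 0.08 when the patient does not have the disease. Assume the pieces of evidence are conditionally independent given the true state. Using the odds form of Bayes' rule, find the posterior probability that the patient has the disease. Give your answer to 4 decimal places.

Prior odds = 2/36 = 0.055556.
Likelihood ratio for E1 = 0.68/0.27 = 2.5185.
Likelihood ratio for E2 = 0.9/0.08 = 11.250.
Posterior odds = prior odds × LR₁ × LR₂ = 1.5741.
Posterior probability = odds/(1+odds) = 1.5741/2.5741 = 0.6115.

Posterior probability ≈ 0.6115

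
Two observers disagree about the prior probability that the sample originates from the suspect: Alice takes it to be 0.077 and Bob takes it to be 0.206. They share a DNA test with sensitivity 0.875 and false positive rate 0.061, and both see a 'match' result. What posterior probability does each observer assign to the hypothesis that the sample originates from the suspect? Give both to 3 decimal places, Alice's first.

P('+'|H) = 0.875, P('+'|¬H) = 0.061.
Alice: numerator 0.875·0.077 = 0.067375; evidence = 0.067375+0.061·0.923 = 0.12368; posterior = 0.545.
Bob: numerator 0.875·0.206 = 0.18025; evidence = 0.18025+0.061·0.794 = 0.22868; posterior = 0.788.

Alice: 0.545; Bob: 0.788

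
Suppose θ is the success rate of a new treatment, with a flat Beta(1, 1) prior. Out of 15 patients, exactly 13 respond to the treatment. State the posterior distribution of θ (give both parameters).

Posterior: Beta(14, 3)

Observing 13 successes and 2 failures updates Beta(1, 1) by adding the success and failure counts to the two shape parameters: α = 1+13 = 14, β = 1+2 = 3.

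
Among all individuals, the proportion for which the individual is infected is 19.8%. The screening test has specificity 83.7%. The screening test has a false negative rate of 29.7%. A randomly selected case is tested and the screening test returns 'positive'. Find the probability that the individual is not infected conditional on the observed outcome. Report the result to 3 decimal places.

Write H for 'the individual is infected'. Prior odds H:¬H = 0.198/0.802 = 0.24688. For the 'positive' outcome, the likelihood ratio is 0.703/0.163 = 4.3129.
Posterior odds = 0.24688 × 4.3129 = 1.0648, so P(H|E) = 1.0648/(1+1.0648) = 0.516. Then P(¬H|E) = 1 − 0.516 = 0.484.

P(¬H | E) ≈ 0.484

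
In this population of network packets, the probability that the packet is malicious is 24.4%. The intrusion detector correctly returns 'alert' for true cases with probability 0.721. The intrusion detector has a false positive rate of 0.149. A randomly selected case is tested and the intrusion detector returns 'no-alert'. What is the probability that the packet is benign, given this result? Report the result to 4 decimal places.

P(¬H | E) ≈ 0.9043

Write H for 'the packet is malicious'. Prior odds H:¬H = 0.244/0.756 = 0.32275. For the 'no-alert' outcome, the likelihood ratio is 0.279/0.851 = 0.32785.
Posterior odds = 0.32275 × 0.32785 = 0.10581, so P(H|E) = 0.10581/(1+0.10581) = 0.0957. Then P(¬H|E) = 1 − 0.0957 = 0.9043.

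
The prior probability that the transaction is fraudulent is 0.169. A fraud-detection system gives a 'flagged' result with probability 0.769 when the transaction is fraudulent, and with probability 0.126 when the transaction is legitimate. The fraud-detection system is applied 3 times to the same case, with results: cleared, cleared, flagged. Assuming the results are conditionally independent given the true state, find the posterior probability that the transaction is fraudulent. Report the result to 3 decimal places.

Posterior P(H) ≈ 0.080

With H the event that the transaction is fraudulent, the joint likelihood of the observed sequence is P(data|H) = 0.231·0.231·0.769 = 0.041035 and P(data|¬H) = 0.874·0.874·0.126 = 0.096248.
Bayes: P(H|data) = 0.169·0.041035 / (0.169·0.041035 + 0.831·0.096248) = 0.0069348/0.086917 = 0.0798.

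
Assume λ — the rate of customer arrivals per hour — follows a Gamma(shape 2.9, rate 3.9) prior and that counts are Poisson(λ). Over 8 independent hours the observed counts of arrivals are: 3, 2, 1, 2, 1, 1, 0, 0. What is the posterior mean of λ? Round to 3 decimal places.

Posterior mean ≈ 1.084

Total count ∑xᵢ = 10 over n = 8 hours.
Gamma is conjugate to the Poisson likelihood: posterior is Gamma(shape = 2.9+10 = 12.9, rate = 3.9+8 = 11.9).
E[λ | data] = 12.9/11.9 = 1.084.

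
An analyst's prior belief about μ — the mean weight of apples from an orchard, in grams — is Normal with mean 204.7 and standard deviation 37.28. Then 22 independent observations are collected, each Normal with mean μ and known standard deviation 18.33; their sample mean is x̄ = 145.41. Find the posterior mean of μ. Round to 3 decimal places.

Prior precision 1/τ₀² = 1/37.28² = 0.00071953; data precision n/σ² = 22/18.33² = 0.0654784.
Posterior precision = 0.00071953 + 0.0654784 = 0.0661979.
Posterior mean = (0.00071953·204.7 + 0.0654784·145.41) / 0.0661979 = 146.054.

Posterior mean ≈ 146.054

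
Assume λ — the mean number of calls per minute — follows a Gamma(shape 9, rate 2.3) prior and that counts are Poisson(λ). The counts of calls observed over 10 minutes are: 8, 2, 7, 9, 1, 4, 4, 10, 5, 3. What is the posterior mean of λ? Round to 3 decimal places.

Total count ∑xᵢ = 53 over n = 10 minutes.
Gamma is conjugate to the Poisson likelihood: posterior is Gamma(shape = 9+53 = 62, rate = 2.3+10 = 12.3).
Posterior mean = shape/rate = 62/12.3 = 5.041.

Posterior mean ≈ 5.041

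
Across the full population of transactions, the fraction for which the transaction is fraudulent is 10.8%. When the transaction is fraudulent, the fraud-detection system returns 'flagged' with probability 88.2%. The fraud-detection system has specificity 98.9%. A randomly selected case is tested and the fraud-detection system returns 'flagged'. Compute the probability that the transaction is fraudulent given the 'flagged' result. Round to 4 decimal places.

Write H for 'the transaction is fraudulent'. Prior odds H:¬H = 0.108/0.892 = 0.12108. For the 'flagged' outcome, the likelihood ratio is 0.882/0.011 = 80.182.
Posterior odds = 0.12108 × 80.182 = 9.7081, so P(H|E) = 9.7081/(1+9.7081) = 0.9066.

P(H | E) ≈ 0.9066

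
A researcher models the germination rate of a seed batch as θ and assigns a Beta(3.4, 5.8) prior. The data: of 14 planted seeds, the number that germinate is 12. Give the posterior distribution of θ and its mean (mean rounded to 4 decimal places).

Observing 12 successes and 2 failures updates Beta(3.4, 5.8) by adding the success and failure counts to the two shape parameters: α = 3.4+12 = 15.4, β = 5.8+2 = 7.8.
E[θ | data] = 15.4/(15.4+7.8) = 0.6638.

Posterior: Beta(15.4, 7.8); mean ≈ 0.6638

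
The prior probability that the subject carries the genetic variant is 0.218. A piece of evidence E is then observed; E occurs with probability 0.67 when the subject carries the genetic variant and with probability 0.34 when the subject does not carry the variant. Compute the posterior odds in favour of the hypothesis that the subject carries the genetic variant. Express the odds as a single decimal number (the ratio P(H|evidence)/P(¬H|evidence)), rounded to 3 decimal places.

Posterior odds ≈ 0.549

Prior odds = 0.218/(1−0.218) = 0.27877. In log-odds, ln(0.27877) = -1.2774.
Add log likelihood ratio: ln(1.9706) = 0.67833.
Posterior log-odds = -0.59903, so posterior odds = exp(-0.59903) = 0.54935.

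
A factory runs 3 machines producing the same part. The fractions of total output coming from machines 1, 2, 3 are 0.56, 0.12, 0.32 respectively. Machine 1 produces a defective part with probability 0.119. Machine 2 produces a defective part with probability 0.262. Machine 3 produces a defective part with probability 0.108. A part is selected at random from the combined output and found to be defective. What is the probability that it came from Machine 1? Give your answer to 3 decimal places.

Posterior probability ≈ 0.502

Tabulate prior·likelihood by source: [1] prior 0.56, lik 0.119, product 0.06664; [2] prior 0.12, lik 0.262, product 0.03144; [3] prior 0.32, lik 0.108, product 0.03456.
Normalizing constant = 0.13264; the posterior for Machine 1 is its product over the sum, 0.06664/0.13264 = 0.502.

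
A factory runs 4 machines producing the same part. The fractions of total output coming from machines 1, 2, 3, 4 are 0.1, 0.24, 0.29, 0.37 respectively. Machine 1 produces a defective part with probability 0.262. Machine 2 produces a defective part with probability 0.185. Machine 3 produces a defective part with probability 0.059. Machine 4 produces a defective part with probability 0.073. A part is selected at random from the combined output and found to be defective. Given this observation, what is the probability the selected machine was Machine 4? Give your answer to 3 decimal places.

P(defective|M1) = 0.262; P(defective|M2) = 0.185; P(defective|M3) = 0.059; P(defective|M4) = 0.073.
Prior × likelihood for each source: 0.1·0.262=0.02620, 0.24·0.185=0.04440, 0.29·0.059=0.01711, 0.37·0.073=0.02701. Summing gives P(defective) = 0.11472.
P(Machine 4 | defective) = 0.02701 / 0.11472 = 0.235.

Posterior probability ≈ 0.235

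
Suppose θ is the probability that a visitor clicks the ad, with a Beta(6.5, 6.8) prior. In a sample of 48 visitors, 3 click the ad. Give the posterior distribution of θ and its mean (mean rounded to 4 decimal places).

The binomial likelihood is conjugate to the Beta prior: with 3 successes and 45 failures, the posterior is Beta(6.5+3, 6.8+45) = Beta(9.5, 51.8).
E[θ | data] = 9.5/(9.5+51.8) = 0.1550.

Posterior: Beta(9.5, 51.8); mean ≈ 0.1550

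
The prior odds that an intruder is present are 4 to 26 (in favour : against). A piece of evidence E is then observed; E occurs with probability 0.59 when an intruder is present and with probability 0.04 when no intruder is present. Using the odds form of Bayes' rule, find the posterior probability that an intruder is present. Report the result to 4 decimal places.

Posterior probability ≈ 0.6941

Prior odds = 4/26 = 0.15385.
Likelihood ratio for E = 0.59/0.04 = 14.750.
Posterior odds = prior odds × LR = 2.2692.
Posterior probability = odds/(1+odds) = 2.2692/3.2692 = 0.6941.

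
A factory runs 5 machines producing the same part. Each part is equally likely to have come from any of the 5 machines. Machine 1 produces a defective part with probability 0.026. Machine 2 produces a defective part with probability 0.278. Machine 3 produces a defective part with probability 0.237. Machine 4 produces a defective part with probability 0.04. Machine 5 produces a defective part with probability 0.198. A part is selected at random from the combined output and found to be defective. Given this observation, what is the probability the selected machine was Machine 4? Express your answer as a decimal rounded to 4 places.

Posterior probability ≈ 0.0513

Tabulate prior·likelihood by source: [1] prior 0.2, lik 0.026, product 0.005200; [2] prior 0.2, lik 0.278, product 0.05560; [3] prior 0.2, lik 0.237, product 0.04740; [4] prior 0.2, lik 0.04, product 0.008000; [5] prior 0.2, lik 0.198, product 0.03960.
Normalizing constant = 0.15580; the posterior for Machine 4 is its product over the sum, 0.008000/0.15580 = 0.0513.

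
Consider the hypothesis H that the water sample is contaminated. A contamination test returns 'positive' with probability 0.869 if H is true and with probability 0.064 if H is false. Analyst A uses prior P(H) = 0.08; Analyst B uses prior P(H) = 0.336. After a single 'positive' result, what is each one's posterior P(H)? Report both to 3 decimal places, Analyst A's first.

P('+'|H) = 0.869, P('+'|¬H) = 0.064.
Analyst A: numerator 0.869·0.08 = 0.069520; evidence = 0.069520+0.064·0.92 = 0.12840; posterior = 0.541.
Analyst B: numerator 0.869·0.336 = 0.29198; evidence = 0.29198+0.064·0.664 = 0.33448; posterior = 0.873.

Analyst A: 0.541; Analyst B: 0.873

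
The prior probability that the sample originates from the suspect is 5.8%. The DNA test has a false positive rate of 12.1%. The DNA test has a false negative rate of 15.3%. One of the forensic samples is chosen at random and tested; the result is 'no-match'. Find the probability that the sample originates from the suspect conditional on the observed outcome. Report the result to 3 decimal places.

P(H | E) ≈ 0.011

Let H be the event that the sample originates from the suspect. P(H) = 0.058, so P(¬H) = 0.942. With E the 'no-match' result, P(E|H) = 0.153 and P(E|¬H) = 0.879.
P(E) = 0.153·0.058 + 0.879·0.942 = 0.0088740 + 0.82802 = 0.83689.
By Bayes' theorem, P(H|E) = 0.0088740 / 0.83689 = 0.011.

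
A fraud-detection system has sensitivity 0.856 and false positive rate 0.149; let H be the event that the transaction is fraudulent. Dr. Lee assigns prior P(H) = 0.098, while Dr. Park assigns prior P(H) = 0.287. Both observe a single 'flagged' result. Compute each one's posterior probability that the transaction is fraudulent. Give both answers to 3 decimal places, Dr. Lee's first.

Dr. Lee: 0.384; Dr. Park: 0.698

P('+'|H) = 0.856, P('+'|¬H) = 0.149.
Dr. Lee: numerator 0.856·0.098 = 0.083888; evidence = 0.083888+0.149·0.902 = 0.21829; posterior = 0.384.
Dr. Park: numerator 0.856·0.287 = 0.24567; evidence = 0.24567+0.149·0.713 = 0.35191; posterior = 0.698.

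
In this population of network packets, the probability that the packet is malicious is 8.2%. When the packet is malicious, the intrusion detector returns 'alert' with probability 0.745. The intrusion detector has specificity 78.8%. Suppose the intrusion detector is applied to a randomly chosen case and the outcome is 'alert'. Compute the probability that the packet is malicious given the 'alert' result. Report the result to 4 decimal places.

Write H for 'the packet is malicious'. Prior odds H:¬H = 0.082/0.918 = 0.089325. For the 'alert' outcome, the likelihood ratio is 0.745/0.212 = 3.5142.
Posterior odds = 0.089325 × 3.5142 = 0.31390, so P(H|E) = 0.31390/(1+0.31390) = 0.2389.

P(H | E) ≈ 0.2389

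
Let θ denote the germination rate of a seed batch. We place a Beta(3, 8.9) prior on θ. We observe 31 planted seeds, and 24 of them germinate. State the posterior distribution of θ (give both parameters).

Observing 24 successes and 7 failures updates Beta(3, 8.9) by adding the success and failure counts to the two shape parameters: α = 3+24 = 27, β = 8.9+7 = 15.9.

Posterior: Beta(27, 15.9)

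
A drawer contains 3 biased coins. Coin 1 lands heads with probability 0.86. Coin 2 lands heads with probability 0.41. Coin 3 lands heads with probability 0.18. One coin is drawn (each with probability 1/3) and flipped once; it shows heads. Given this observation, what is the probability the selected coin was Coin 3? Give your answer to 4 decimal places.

Posterior probability ≈ 0.1241

P(heads|C1) = 0.86; P(heads|C2) = 0.41; P(heads|C3) = 0.18.
Prior × likelihood for each source: 0.333333·0.86=0.2867, 0.333333·0.41=0.1367, 0.333333·0.18=0.06000. Summing gives P(heads) = 0.48333.
P(Coin 3 | heads) = 0.06000 / 0.48333 = 0.1241.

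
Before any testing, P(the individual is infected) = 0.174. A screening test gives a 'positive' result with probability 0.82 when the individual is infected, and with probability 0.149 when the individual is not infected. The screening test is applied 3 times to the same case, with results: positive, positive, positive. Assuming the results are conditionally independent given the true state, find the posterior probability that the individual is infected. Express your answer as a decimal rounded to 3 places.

Posterior P(H) ≈ 0.972

Let H be the event that the individual is infected; start with P(H) = 0.174. P('positive'|H) = 0.82, P('positive'|¬H) = 0.149.
Update on result 1 ('positive'): P(H) ← 0.82·0.1740 / (0.82·0.1740 + 0.149·0.8260) = 0.14268/0.26575 = 0.5369.
Update on result 2 ('positive'): P(H) ← 0.82·0.5369 / (0.82·0.5369 + 0.149·0.4631) = 0.44025/0.50925 = 0.8645.
Update on result 3 ('positive'): P(H) ← 0.82·0.8645 / (0.82·0.8645 + 0.149·0.1355) = 0.70889/0.72908 = 0.9723.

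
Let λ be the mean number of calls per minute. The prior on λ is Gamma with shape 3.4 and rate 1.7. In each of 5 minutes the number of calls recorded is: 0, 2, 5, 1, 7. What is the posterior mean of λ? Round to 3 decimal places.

Total count ∑xᵢ = 15 over n = 5 minutes.
Gamma is conjugate to the Poisson likelihood: posterior is Gamma(shape = 3.4+15 = 18.4, rate = 1.7+5 = 6.7).
E[λ | data] = 18.4/6.7 = 2.746.

Posterior mean ≈ 2.746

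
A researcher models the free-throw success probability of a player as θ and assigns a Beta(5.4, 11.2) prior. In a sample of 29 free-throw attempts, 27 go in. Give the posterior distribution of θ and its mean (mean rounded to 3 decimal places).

Observing 27 successes and 2 failures updates Beta(5.4, 11.2) by adding the success and failure counts to the two shape parameters: α = 5.4+27 = 32.4, β = 11.2+2 = 13.2.
Posterior mean = α/(α+β) = 32.4/45.6 = 0.711.

Posterior: Beta(32.4, 13.2); mean ≈ 0.711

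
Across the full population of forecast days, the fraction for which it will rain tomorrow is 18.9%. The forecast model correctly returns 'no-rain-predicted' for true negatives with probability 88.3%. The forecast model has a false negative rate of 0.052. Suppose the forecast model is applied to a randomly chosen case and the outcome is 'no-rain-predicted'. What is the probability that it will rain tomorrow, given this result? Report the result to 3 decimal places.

Write H for 'it will rain tomorrow'. Prior odds H:¬H = 0.189/0.811 = 0.23305. For the 'no-rain-predicted' outcome, the likelihood ratio is 0.052/0.883 = 0.058890.
Posterior odds = 0.23305 × 0.058890 = 0.013724, so P(H|E) = 0.013724/(1+0.013724) = 0.014.

P(H | E) ≈ 0.014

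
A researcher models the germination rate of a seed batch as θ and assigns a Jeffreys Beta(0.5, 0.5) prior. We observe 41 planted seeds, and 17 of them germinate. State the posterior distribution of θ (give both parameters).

Observing 17 successes and 24 failures updates Beta(0.5, 0.5) by adding the success and failure counts to the two shape parameters: α = 0.5+17 = 17.5, β = 0.5+24 = 24.5.

Posterior: Beta(17.5, 24.5)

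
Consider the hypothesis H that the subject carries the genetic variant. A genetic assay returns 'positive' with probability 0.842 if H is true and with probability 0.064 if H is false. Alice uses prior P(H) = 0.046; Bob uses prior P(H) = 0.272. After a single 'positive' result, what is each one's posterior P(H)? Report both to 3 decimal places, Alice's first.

Alice: 0.388; Bob: 0.831

The likelihood ratio for a 'positive' result is 0.842/0.064 = 13.156.
Alice: prior odds 0.046/0.954 = 0.048218; posterior odds 0.63437; posterior probability 0.388.
Bob: prior odds 0.272/0.728 = 0.37363; posterior odds 4.9155; posterior probability 0.831.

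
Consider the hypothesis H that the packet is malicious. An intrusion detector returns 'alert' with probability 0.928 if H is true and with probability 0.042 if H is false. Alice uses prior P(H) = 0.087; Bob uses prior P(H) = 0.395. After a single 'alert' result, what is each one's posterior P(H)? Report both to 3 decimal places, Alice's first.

The likelihood ratio for an 'alert' result is 0.928/0.042 = 22.095.
Alice: prior odds 0.087/0.913 = 0.095290; posterior odds 2.1055; posterior probability 0.678.
Bob: prior odds 0.395/0.605 = 0.65289; posterior odds 14.426; posterior probability 0.935.

Alice: 0.678; Bob: 0.935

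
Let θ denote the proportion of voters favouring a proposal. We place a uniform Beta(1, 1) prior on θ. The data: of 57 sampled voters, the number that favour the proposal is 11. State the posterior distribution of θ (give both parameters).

The binomial likelihood is conjugate to the Beta prior: with 11 successes and 46 failures, the posterior is Beta(1+11, 1+46) = Beta(12, 47).

Posterior: Beta(12, 47)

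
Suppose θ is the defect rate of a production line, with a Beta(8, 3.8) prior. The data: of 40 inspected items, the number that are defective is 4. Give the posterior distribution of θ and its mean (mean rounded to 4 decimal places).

The binomial likelihood is conjugate to the Beta prior: with 4 successes and 36 failures, the posterior is Beta(8+4, 3.8+36) = Beta(12, 39.8).
E[θ | data] = 12/(12+39.8) = 0.2317.

Posterior: Beta(12, 39.8); mean ≈ 0.2317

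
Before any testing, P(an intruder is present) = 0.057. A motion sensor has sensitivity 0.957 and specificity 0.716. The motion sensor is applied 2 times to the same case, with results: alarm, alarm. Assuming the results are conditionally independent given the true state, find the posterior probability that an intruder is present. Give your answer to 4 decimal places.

With H the event that an intruder is present, the joint likelihood of the observed sequence is P(data|H) = 0.957·0.957 = 0.91585 and P(data|¬H) = 0.284·0.284 = 0.080656.
Bayes: P(H|data) = 0.057·0.91585 / (0.057·0.91585 + 0.943·0.080656) = 0.052203/0.12826 = 0.4070.

Posterior P(H) ≈ 0.4070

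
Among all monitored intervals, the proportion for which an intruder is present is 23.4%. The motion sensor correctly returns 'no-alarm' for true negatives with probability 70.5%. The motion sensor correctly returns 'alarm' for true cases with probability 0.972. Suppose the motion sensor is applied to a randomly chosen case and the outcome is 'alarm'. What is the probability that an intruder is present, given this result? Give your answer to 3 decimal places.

P(H | E) ≈ 0.502

Let H be the event that an intruder is present. P(H) = 0.234, so P(¬H) = 0.766. With E the 'alarm' result, P(E|H) = 0.972 and P(E|¬H) = 0.295.
P(E) = 0.972·0.234 + 0.295·0.766 = 0.22745 + 0.22597 = 0.45342.
By Bayes' theorem, P(H|E) = 0.22745 / 0.45342 = 0.502.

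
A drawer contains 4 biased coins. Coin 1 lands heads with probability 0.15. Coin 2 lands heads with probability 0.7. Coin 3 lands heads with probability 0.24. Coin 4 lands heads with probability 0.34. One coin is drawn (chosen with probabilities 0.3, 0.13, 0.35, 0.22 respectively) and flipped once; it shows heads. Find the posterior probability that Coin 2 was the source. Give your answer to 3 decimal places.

Posterior probability ≈ 0.309

P(heads|C1) = 0.15; P(heads|C2) = 0.7; P(heads|C3) = 0.24; P(heads|C4) = 0.34.
Prior × likelihood for each source: 0.3·0.15=0.04500, 0.13·0.7=0.09100, 0.35·0.24=0.08400, 0.22·0.34=0.07480. Summing gives P(heads) = 0.29480.
P(Coin 2 | heads) = 0.09100 / 0.29480 = 0.309.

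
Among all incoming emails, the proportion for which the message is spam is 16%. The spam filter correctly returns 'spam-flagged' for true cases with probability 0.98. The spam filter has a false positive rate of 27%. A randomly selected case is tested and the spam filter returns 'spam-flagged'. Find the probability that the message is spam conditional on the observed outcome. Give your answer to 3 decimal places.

Let H be the event that the message is spam. P(H) = 0.16, so P(¬H) = 0.84. With E the 'spam-flagged' result, P(E|H) = 0.98 and P(E|¬H) = 0.27.
P(E) = 0.98·0.16 + 0.27·0.84 = 0.15680 + 0.22680 = 0.38360.
By Bayes' theorem, P(H|E) = 0.15680 / 0.38360 = 0.409.

P(H | E) ≈ 0.409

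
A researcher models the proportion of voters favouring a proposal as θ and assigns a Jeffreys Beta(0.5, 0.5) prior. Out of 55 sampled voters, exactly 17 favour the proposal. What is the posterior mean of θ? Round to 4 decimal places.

Observing 17 successes and 38 failures updates Beta(0.5, 0.5) by adding the success and failure counts to the two shape parameters: α = 0.5+17 = 17.5, β = 0.5+38 = 38.5.
Posterior mean = α/(α+β) = 17.5/56 = 0.3125.

Posterior mean ≈ 0.3125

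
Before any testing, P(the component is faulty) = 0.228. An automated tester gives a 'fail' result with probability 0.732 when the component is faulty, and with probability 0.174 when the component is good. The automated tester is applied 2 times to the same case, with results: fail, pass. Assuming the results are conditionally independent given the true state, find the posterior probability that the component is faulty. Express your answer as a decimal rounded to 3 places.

Posterior P(H) ≈ 0.287

Let H be the event that the component is faulty; start with P(H) = 0.228. P('fail'|H) = 0.732, P('fail'|¬H) = 0.174.
Update on result 1 ('fail'): P(H) ← 0.732·0.2280 / (0.732·0.2280 + 0.174·0.7720) = 0.16690/0.30122 = 0.5541.
Update on result 2 ('pass'): P(H) ← 0.268·0.5541 / (0.268·0.5541 + 0.826·0.4459) = 0.14849/0.51683 = 0.2873.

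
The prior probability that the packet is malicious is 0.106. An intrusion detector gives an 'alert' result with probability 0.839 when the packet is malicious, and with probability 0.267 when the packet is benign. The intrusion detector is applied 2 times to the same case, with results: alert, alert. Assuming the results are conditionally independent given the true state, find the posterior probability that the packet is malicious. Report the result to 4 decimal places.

With H the event that the packet is malicious, the joint likelihood of the observed sequence is P(data|H) = 0.839·0.839 = 0.70392 and P(data|¬H) = 0.267·0.267 = 0.071289.
Bayes: P(H|data) = 0.106·0.70392 / (0.106·0.70392 + 0.894·0.071289) = 0.074616/0.13835 = 0.5393.

Posterior P(H) ≈ 0.5393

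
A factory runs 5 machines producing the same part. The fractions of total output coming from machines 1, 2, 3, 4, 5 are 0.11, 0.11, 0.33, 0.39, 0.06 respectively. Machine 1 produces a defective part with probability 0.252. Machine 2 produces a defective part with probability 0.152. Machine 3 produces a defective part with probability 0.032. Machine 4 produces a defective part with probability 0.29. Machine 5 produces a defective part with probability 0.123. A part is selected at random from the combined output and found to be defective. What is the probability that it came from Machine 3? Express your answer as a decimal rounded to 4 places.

Posterior probability ≈ 0.0602

P(defective|M1) = 0.252; P(defective|M2) = 0.152; P(defective|M3) = 0.032; P(defective|M4) = 0.29; P(defective|M5) = 0.123.
Prior × likelihood for each source: 0.11·0.252=0.02772, 0.11·0.152=0.01672, 0.33·0.032=0.01056, 0.39·0.29=0.1131, 0.06·0.123=0.007380. Summing gives P(defective) = 0.17548.
P(Machine 3 | defective) = 0.01056 / 0.17548 = 0.0602.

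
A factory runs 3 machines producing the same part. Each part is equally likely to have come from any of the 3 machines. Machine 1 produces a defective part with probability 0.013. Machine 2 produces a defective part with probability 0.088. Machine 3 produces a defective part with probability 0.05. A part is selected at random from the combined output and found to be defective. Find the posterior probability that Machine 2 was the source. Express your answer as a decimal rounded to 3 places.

Posterior probability ≈ 0.583

P(defective|M1) = 0.013; P(defective|M2) = 0.088; P(defective|M3) = 0.05.
Prior × likelihood for each source: 0.333333·0.013=0.004333, 0.333333·0.088=0.02933, 0.333333·0.05=0.01667. Summing gives P(defective) = 0.050333.
P(Machine 2 | defective) = 0.02933 / 0.050333 = 0.583.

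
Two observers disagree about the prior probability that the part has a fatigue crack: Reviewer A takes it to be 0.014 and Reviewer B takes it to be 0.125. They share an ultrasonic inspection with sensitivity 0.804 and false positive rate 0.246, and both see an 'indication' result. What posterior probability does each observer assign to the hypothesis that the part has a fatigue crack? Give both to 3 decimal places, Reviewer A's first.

The likelihood ratio for an 'indication' result is 0.804/0.246 = 3.2683.
Reviewer A: prior odds 0.014/0.986 = 0.014199; posterior odds 0.046406; posterior probability 0.044.
Reviewer B: prior odds 0.125/0.875 = 0.14286; posterior odds 0.46690; posterior probability 0.318.

Reviewer A: 0.044; Reviewer B: 0.318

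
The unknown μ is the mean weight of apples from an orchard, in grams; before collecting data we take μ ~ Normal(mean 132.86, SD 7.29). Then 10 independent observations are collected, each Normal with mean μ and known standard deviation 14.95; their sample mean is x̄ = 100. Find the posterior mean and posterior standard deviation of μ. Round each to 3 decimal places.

With known σ, the Normal prior is conjugate. Weight on the data is w = (n/σ²)/(n/σ² + 1/τ₀²) = 0.0447422/(0.0447422+0.0188168) = 0.70395.
Posterior mean = w·x̄ + (1−w)·μ₀ = 0.70395·100 + 0.29605·132.86 = 109.728. Posterior variance = 1/(0.0447422+0.0188168) = 15.7334, so SD = 3.967.

Posterior mean ≈ 109.728; posterior SD ≈ 3.967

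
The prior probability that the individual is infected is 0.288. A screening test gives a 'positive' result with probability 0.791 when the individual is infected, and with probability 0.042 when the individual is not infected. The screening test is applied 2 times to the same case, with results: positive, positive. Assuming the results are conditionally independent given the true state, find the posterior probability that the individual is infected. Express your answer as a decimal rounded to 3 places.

With H the event that the individual is infected, the joint likelihood of the observed sequence is P(data|H) = 0.791·0.791 = 0.62568 and P(data|¬H) = 0.042·0.042 = 0.0017640.
Bayes: P(H|data) = 0.288·0.62568 / (0.288·0.62568 + 0.712·0.0017640) = 0.18020/0.18145 = 0.9931.

Posterior P(H) ≈ 0.993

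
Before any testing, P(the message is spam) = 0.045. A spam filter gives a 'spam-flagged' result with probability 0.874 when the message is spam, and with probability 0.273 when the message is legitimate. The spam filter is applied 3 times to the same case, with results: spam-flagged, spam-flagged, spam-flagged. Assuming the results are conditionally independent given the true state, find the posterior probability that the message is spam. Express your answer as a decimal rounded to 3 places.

Let H be the event that the message is spam; start with P(H) = 0.045. P('spam-flagged'|H) = 0.874, P('spam-flagged'|¬H) = 0.273.
Update on result 1 ('spam-flagged'): P(H) ← 0.874·0.0450 / (0.874·0.0450 + 0.273·0.9550) = 0.039330/0.30005 = 0.1311.
Update on result 2 ('spam-flagged'): P(H) ← 0.874·0.1311 / (0.874·0.1311 + 0.273·0.8689) = 0.11456/0.35178 = 0.3257.
Update on result 3 ('spam-flagged'): P(H) ← 0.874·0.3257 / (0.874·0.3257 + 0.273·0.6743) = 0.28464/0.46873 = 0.6073.

Posterior P(H) ≈ 0.607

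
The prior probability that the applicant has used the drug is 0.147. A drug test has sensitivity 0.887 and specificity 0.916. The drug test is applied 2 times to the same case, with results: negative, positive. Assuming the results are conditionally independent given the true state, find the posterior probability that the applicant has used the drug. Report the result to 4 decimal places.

Posterior P(H) ≈ 0.1833

With H the event that the applicant has used the drug, the joint likelihood of the observed sequence is P(data|H) = 0.113·0.887 = 0.10023 and P(data|¬H) = 0.916·0.084 = 0.076944.
Bayes: P(H|data) = 0.147·0.10023 / (0.147·0.10023 + 0.853·0.076944) = 0.014734/0.080367 = 0.1833.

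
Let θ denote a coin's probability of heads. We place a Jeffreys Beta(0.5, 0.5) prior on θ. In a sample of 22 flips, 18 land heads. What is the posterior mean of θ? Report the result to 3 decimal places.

Posterior mean ≈ 0.804

The binomial likelihood is conjugate to the Beta prior: with 18 successes and 4 failures, the posterior is Beta(0.5+18, 0.5+4) = Beta(18.5, 4.5).
Posterior mean = α/(α+β) = 18.5/23 = 0.804.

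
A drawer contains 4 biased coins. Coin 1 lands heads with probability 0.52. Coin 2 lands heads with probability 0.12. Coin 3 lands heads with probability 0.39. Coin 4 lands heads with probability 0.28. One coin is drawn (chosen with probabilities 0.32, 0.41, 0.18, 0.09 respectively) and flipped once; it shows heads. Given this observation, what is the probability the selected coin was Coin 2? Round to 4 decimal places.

Tabulate prior·likelihood by source: [1] prior 0.32, lik 0.52, product 0.1664; [2] prior 0.41, lik 0.12, product 0.04920; [3] prior 0.18, lik 0.39, product 0.07020; [4] prior 0.09, lik 0.28, product 0.02520.
Normalizing constant = 0.31100; the posterior for Coin 2 is its product over the sum, 0.04920/0.31100 = 0.1582.

Posterior probability ≈ 0.1582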